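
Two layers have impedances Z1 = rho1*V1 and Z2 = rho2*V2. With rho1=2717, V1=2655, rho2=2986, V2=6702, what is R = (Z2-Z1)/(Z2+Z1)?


Z1 = 2717 * 2655 = 7213635
Z2 = 2986 * 6702 = 20012172
R = (20012172 - 7213635) / (20012172 + 7213635) = 12798537 / 27225807 = 0.4701

0.4701


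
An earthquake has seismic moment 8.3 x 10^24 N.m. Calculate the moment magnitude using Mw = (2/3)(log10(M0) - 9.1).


log10(M0) = log10(8.3 x 10^24) = 24.9191
Mw = 2/3 * (24.9191 - 9.1)
= 2/3 * 15.8191
= 10.55

10.55


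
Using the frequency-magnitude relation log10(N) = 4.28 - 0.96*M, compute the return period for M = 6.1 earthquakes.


log10(N) = 4.28 - 0.96*6.1 = -1.576
N = 10^-1.576 = 0.026546
T = 1/N = 1/0.026546 = 37.6704 years

37.6704


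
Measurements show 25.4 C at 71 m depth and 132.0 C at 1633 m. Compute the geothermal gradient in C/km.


dT = 132.0 - 25.4 = 106.6 C
dz = 1633 - 71 = 1562 m
gradient = dT/dz * 1000 = 106.6/1562 * 1000 = 68.2458 C/km

68.2458


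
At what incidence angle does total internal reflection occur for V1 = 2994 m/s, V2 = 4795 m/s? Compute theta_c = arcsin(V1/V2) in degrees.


V1/V2 = 2994/4795 = 0.6244
theta_c = arcsin(0.6244) = 38.6382 degrees

38.6382


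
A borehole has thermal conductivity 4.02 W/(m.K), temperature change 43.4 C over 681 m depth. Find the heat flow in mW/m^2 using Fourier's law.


q = k * dT / dz * 1000
= 4.02 * 43.4 / 681 * 1000
= 0.256194 * 1000
= 256.1938 mW/m^2

256.1938


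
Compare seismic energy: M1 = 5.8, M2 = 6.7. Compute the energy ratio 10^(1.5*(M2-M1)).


M2 - M1 = 6.7 - 5.8 = 0.9
1.5 * 0.9 = 1.35
ratio = 10^1.35 = 22.39

22.39


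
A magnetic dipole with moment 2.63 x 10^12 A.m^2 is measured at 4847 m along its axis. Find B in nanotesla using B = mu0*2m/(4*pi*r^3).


m = 2.63 x 10^12 = 2630000000000 A.m^2
2m = 5260000000000 A.m^2
r^3 = 4847^3 = 113872553423
B = (4pi*10^-7) * 5260000000000 / (4*pi * 113872553423) * 1e9
= 6609910.943153 / 1430964709116.83 * 1e9
= 4619.1991 nT

4619.1991


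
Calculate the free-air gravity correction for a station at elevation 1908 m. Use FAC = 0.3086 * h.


FAC = 0.3086 * h
= 0.3086 * 1908
= 588.8088 mGal

588.8088


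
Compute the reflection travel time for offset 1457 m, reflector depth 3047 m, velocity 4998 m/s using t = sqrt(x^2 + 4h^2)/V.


x^2 + 4h^2 = 1457^2 + 4*3047^2 = 2122849 + 37136836 = 39259685
sqrt(39259685) = 6265.7549
t = 6265.7549 / 4998 = 1.2537 s

1.2537


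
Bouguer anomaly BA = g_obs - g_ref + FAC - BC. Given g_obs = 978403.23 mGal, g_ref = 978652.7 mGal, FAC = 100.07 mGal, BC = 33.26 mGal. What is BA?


BA = g_obs - g_ref + FAC - BC
= 978403.23 - 978652.7 + 100.07 - 33.26
= -182.66 mGal

-182.66


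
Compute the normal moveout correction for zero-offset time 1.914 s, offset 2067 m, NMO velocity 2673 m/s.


x/Vnmo = 2067/2673 = 0.773288
(x/Vnmo)^2 = 0.597975
t0^2 = 3.663396
sqrt(3.663396 + 0.597975) = 2.064309
dt = 2.064309 - 1.914 = 0.150309

0.150309


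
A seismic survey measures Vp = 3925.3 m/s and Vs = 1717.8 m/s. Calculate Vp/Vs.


Vp/Vs = 3925.3 / 1717.8
= 2.2851

2.2851


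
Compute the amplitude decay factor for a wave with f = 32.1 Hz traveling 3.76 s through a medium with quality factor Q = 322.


pi*f*t/Q = pi*32.1*3.76/322 = 1.17757
A/A0 = exp(-1.17757) = 0.308026

0.308026


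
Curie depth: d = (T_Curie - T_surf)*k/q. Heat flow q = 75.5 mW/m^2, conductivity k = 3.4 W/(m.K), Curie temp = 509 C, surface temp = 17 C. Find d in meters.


T_Curie - T_surf = 509 - 17 = 492 C
Convert q to W/m^2: 75.5 mW/m^2 = 0.0755 W/m^2
d = 492 * 3.4 / 0.0755 = 22156.29 m

22156.29


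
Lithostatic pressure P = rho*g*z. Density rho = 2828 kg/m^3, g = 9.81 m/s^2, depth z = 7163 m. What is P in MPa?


P = rho * g * z / 1e6
= 2828 * 9.81 * 7163 / 1e6
= 198720816.84 / 1e6
= 198.7208 MPa

198.7208


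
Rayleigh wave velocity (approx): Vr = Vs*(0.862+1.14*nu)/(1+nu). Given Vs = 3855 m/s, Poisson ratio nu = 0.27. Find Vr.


Numerator factor = 0.862 + 1.14*0.27 = 1.1698
Denominator = 1 + 0.27 = 1.27
Vr = 3855 * 1.1698 / 1.27 = 3550.85 m/s

3550.85


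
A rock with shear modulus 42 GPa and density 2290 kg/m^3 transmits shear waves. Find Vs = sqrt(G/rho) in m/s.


Convert G to Pa: G = 42e9 Pa
Compute G/rho = 42e9 / 2290 = 18340611.3537
Vs = sqrt(18340611.3537) = 4282.59 m/s

4282.59


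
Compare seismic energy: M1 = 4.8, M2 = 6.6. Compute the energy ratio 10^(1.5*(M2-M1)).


M2 - M1 = 6.6 - 4.8 = 1.8
1.5 * 1.8 = 2.7
ratio = 10^2.7 = 501.19

501.19


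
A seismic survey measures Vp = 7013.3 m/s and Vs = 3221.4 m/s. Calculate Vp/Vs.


Vp/Vs = 7013.3 / 3221.4
= 2.1771

2.1771


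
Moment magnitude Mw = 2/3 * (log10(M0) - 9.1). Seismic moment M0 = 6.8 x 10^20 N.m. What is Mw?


log10(M0) = log10(6.8 x 10^20) = 20.8325
Mw = 2/3 * (20.8325 - 9.1)
= 2/3 * 11.7325
= 7.82

7.82


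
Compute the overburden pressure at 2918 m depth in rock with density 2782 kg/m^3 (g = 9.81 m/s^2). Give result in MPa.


P = rho * g * z / 1e6
= 2782 * 9.81 * 2918 / 1e6
= 79636363.56 / 1e6
= 79.6364 MPa

79.6364


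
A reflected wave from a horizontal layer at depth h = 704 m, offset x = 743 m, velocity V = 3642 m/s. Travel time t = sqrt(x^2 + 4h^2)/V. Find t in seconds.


x^2 + 4h^2 = 743^2 + 4*704^2 = 552049 + 1982464 = 2534513
sqrt(2534513) = 1592.0154
t = 1592.0154 / 3642 = 0.4371 s

0.4371


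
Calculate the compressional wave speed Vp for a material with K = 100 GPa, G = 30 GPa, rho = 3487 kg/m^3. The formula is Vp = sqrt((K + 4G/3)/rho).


First compute the effective modulus:
K + 4G/3 = 100e9 + 4*30e9/3 = 140000000000.0 Pa
Then divide by density:
140000000000.0 / 3487 = 40149125.3226 Pa/(kg/m^3)
Take the square root:
Vp = sqrt(40149125.3226) = 6336.33 m/s

6336.33


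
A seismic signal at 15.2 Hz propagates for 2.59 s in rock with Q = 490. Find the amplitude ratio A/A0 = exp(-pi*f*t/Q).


pi*f*t/Q = pi*15.2*2.59/490 = 0.252405
A/A0 = exp(-0.252405) = 0.77693

0.77693


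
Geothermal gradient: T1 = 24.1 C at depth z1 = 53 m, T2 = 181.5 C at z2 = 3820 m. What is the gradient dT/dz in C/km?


dT = 181.5 - 24.1 = 157.4 C
dz = 3820 - 53 = 3767 m
gradient = dT/dz * 1000 = 157.4/3767 * 1000 = 41.7839 C/km

41.7839


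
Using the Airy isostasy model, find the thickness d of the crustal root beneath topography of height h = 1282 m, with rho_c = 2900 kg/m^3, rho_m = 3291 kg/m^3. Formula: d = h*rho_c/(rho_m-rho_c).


rho_m - rho_c = 3291 - 2900 = 391
d = 1282 * 2900 / 391
= 3717800 / 391
= 9508.44 m

9508.44


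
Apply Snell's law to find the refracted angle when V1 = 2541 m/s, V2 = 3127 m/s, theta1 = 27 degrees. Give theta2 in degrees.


sin(theta1) = sin(27 deg) = 0.45399
sin(theta2) = V2/V1 * sin(theta1) = 3127/2541 * 0.45399 = 0.558689
theta2 = arcsin(0.558689) = 33.9652 degrees

33.9652


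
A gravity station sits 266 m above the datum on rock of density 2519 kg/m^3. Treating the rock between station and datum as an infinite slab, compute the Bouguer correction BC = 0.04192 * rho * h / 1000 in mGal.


BC = 0.04192 * rho * h / 1000
= 0.04192 * 2519 * 266 / 1000
= 28.0887 mGal

28.0887


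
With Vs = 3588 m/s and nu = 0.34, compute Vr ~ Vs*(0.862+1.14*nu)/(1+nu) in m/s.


Numerator factor = 0.862 + 1.14*0.34 = 1.2496
Denominator = 1 + 0.34 = 1.34
Vr = 3588 * 1.2496 / 1.34 = 3345.94 m/s

3345.94


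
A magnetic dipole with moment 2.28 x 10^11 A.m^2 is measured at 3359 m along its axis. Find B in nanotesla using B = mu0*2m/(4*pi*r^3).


m = 2.28 x 10^11 = 228000000000 A.m^2
2m = 456000000000 A.m^2
r^3 = 3359^3 = 37899197279
B = (4pi*10^-7) * 456000000000 / (4*pi * 37899197279) * 1e9
= 573026.500015 / 476255358994.63 * 1e9
= 1203.1917 nT

1203.1917


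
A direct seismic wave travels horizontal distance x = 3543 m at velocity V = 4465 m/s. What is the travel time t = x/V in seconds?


t = x / V
= 3543 / 4465
= 0.7935 s

0.7935


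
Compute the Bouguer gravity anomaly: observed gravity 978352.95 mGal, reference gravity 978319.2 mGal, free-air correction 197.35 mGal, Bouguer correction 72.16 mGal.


BA = g_obs - g_ref + FAC - BC
= 978352.95 - 978319.2 + 197.35 - 72.16
= 158.94 mGal

158.94


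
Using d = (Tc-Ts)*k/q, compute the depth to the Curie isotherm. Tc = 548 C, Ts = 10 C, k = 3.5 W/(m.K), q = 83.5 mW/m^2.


T_Curie - T_surf = 548 - 10 = 538 C
Convert q to W/m^2: 83.5 mW/m^2 = 0.0835 W/m^2
d = 538 * 3.5 / 0.0835 = 22550.9 m

22550.9


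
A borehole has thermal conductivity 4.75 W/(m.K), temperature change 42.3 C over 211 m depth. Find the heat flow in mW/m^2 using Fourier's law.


q = k * dT / dz * 1000
= 4.75 * 42.3 / 211 * 1000
= 0.952251 * 1000
= 952.2512 mW/m^2

952.2512


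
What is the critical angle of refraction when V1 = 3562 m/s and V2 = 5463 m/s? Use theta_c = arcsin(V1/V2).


V1/V2 = 3562/5463 = 0.652023
theta_c = arcsin(0.652023) = 40.6943 degrees

40.6943


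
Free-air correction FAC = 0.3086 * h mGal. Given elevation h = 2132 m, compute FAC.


FAC = 0.3086 * h
= 0.3086 * 2132
= 657.9352 mGal

657.9352


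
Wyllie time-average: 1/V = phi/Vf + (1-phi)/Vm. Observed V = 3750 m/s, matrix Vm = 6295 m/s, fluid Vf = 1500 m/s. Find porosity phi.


1/V - 1/Vm = 1/3750 - 1/6295 = 0.00010781
1/Vf - 1/Vm = 1/1500 - 1/6295 = 0.00050781
phi = 0.00010781 / 0.00050781 = 0.2123

0.2123


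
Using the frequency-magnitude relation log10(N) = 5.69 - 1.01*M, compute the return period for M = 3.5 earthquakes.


log10(N) = 5.69 - 1.01*3.5 = 2.155
N = 10^2.155 = 142.889396
T = 1/N = 1/142.889396 = 0.007 years

0.007


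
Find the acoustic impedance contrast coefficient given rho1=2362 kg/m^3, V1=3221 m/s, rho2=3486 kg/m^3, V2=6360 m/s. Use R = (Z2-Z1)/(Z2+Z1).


Z1 = 2362 * 3221 = 7608002
Z2 = 3486 * 6360 = 22170960
R = (22170960 - 7608002) / (22170960 + 7608002) = 14562958 / 29778962 = 0.489

0.489


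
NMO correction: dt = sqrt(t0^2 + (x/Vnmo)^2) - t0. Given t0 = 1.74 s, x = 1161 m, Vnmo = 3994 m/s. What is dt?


x/Vnmo = 1161/3994 = 0.290686
(x/Vnmo)^2 = 0.084498
t0^2 = 3.0276
sqrt(3.0276 + 0.084498) = 1.764114
dt = 1.764114 - 1.74 = 0.024114

0.024114


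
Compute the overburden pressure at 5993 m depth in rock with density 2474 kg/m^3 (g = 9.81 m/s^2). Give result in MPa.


P = rho * g * z / 1e6
= 2474 * 9.81 * 5993 / 1e6
= 145449750.42 / 1e6
= 145.4498 MPa

145.4498


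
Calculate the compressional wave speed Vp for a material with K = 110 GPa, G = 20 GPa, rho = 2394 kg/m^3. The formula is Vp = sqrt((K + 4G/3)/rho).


First compute the effective modulus:
K + 4G/3 = 110e9 + 4*20e9/3 = 136666666666.67 Pa
Then divide by density:
136666666666.67 / 2394 = 57087162.3503 Pa/(kg/m^3)
Take the square root:
Vp = sqrt(57087162.3503) = 7555.6 m/s

7555.6


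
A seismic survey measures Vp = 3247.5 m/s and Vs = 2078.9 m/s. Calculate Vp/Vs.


Vp/Vs = 3247.5 / 2078.9
= 1.5621

1.5621


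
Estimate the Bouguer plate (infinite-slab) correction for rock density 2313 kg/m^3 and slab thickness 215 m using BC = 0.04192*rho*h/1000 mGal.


BC = 0.04192 * rho * h / 1000
= 0.04192 * 2313 * 215 / 1000
= 20.8466 mGal

20.8466


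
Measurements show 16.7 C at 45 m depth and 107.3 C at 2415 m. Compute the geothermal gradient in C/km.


dT = 107.3 - 16.7 = 90.6 C
dz = 2415 - 45 = 2370 m
gradient = dT/dz * 1000 = 90.6/2370 * 1000 = 38.2278 C/km

38.2278


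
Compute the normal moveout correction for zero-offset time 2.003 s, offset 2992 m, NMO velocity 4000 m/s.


x/Vnmo = 2992/4000 = 0.748
(x/Vnmo)^2 = 0.559504
t0^2 = 4.012009
sqrt(4.012009 + 0.559504) = 2.13811
dt = 2.13811 - 2.003 = 0.13511

0.13511


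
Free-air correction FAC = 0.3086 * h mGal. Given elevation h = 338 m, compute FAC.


FAC = 0.3086 * h
= 0.3086 * 338
= 104.3068 mGal

104.3068


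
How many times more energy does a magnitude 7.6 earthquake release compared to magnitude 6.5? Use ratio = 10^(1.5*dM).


M2 - M1 = 7.6 - 6.5 = 1.1
1.5 * 1.1 = 1.65
ratio = 10^1.65 = 44.67

44.67


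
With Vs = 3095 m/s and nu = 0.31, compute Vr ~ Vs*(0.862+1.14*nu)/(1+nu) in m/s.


Numerator factor = 0.862 + 1.14*0.31 = 1.2154
Denominator = 1 + 0.31 = 1.31
Vr = 3095 * 1.2154 / 1.31 = 2871.5 m/s

2871.5


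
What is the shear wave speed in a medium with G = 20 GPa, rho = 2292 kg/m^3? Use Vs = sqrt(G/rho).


Convert G to Pa: G = 20e9 Pa
Compute G/rho = 20e9 / 2292 = 8726003.4904
Vs = sqrt(8726003.4904) = 2953.98 m/s

2953.98


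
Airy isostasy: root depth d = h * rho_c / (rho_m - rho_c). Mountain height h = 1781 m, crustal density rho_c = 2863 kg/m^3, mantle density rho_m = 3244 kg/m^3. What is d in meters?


rho_m - rho_c = 3244 - 2863 = 381
d = 1781 * 2863 / 381
= 5099003 / 381
= 13383.21 m

13383.21


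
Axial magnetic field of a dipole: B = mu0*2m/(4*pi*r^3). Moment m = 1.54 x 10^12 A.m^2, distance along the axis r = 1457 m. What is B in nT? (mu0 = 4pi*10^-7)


m = 1.54 x 10^12 = 1540000000000 A.m^2
2m = 3080000000000 A.m^2
r^3 = 1457^3 = 3092990993
B = (4pi*10^-7) * 3080000000000 / (4*pi * 3092990993) * 1e9
= 3870442.149223 / 38867671124.91 * 1e9
= 99579.9861 nT

99579.9861


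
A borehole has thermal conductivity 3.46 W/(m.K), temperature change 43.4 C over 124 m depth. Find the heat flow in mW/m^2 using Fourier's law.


q = k * dT / dz * 1000
= 3.46 * 43.4 / 124 * 1000
= 1.211 * 1000
= 1211.0 mW/m^2

1211.0


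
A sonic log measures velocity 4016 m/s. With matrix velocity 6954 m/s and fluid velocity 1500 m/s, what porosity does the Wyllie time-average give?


1/V - 1/Vm = 1/4016 - 1/6954 = 0.0001052
1/Vf - 1/Vm = 1/1500 - 1/6954 = 0.00052286
phi = 0.0001052 / 0.00052286 = 0.2012

0.2012


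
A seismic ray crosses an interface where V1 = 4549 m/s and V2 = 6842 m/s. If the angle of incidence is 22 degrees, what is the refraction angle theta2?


sin(theta1) = sin(22 deg) = 0.374607
sin(theta2) = V2/V1 * sin(theta1) = 6842/4549 * 0.374607 = 0.563433
theta2 = arcsin(0.563433) = 34.2936 degrees

34.2936


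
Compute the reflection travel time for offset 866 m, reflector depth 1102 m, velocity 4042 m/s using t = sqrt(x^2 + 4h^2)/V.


x^2 + 4h^2 = 866^2 + 4*1102^2 = 749956 + 4857616 = 5607572
sqrt(5607572) = 2368.0312
t = 2368.0312 / 4042 = 0.5859 s

0.5859


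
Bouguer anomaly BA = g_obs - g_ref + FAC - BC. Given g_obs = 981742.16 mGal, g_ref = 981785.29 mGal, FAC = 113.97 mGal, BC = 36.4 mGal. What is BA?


BA = g_obs - g_ref + FAC - BC
= 981742.16 - 981785.29 + 113.97 - 36.4
= 34.44 mGal

34.44


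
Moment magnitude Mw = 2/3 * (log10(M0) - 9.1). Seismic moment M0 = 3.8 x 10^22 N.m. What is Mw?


log10(M0) = log10(3.8 x 10^22) = 22.5798
Mw = 2/3 * (22.5798 - 9.1)
= 2/3 * 13.4798
= 8.99

8.99


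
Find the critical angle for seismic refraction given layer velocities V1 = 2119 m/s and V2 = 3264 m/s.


V1/V2 = 2119/3264 = 0.649203
theta_c = arcsin(0.649203) = 40.4816 degrees

40.4816


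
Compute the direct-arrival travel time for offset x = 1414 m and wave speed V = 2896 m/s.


t = x / V
= 1414 / 2896
= 0.4883 s

0.4883


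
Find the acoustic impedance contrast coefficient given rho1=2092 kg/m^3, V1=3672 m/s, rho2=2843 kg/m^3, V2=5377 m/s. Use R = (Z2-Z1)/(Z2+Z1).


Z1 = 2092 * 3672 = 7681824
Z2 = 2843 * 5377 = 15286811
R = (15286811 - 7681824) / (15286811 + 7681824) = 7604987 / 22968635 = 0.3311

0.3311


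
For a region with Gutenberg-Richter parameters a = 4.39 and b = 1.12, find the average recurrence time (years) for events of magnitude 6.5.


log10(N) = 4.39 - 1.12*6.5 = -2.89
N = 10^-2.89 = 0.001288
T = 1/N = 1/0.001288 = 776.2471 years

776.2471


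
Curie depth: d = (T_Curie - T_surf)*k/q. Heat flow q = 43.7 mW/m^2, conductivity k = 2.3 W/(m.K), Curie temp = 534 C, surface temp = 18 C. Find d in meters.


T_Curie - T_surf = 534 - 18 = 516 C
Convert q to W/m^2: 43.7 mW/m^2 = 0.0437 W/m^2
d = 516 * 2.3 / 0.0437 = 27157.89 m

27157.89


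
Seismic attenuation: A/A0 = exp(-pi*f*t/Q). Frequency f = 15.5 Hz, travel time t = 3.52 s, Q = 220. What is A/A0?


pi*f*t/Q = pi*15.5*3.52/220 = 0.779115
A/A0 = exp(-0.779115) = 0.458812

0.458812


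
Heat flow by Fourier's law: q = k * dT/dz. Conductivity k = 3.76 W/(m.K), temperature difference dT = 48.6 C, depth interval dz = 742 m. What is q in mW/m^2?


q = k * dT / dz * 1000
= 3.76 * 48.6 / 742 * 1000
= 0.246275 * 1000
= 246.2749 mW/m^2

246.2749


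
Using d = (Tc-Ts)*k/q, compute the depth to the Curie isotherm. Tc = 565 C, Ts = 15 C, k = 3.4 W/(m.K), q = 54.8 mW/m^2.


T_Curie - T_surf = 565 - 15 = 550 C
Convert q to W/m^2: 54.8 mW/m^2 = 0.0548 W/m^2
d = 550 * 3.4 / 0.0548 = 34124.09 m

34124.09


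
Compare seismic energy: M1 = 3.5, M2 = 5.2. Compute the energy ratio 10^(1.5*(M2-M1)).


M2 - M1 = 5.2 - 3.5 = 1.7
1.5 * 1.7 = 2.55
ratio = 10^2.55 = 354.81

354.81


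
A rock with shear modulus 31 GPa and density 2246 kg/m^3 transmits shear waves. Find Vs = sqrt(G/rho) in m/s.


Convert G to Pa: G = 31e9 Pa
Compute G/rho = 31e9 / 2246 = 13802315.2271
Vs = sqrt(13802315.2271) = 3715.15 m/s

3715.15


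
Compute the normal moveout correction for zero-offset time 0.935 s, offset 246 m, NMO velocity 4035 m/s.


x/Vnmo = 246/4035 = 0.060967
(x/Vnmo)^2 = 0.003717
t0^2 = 0.874225
sqrt(0.874225 + 0.003717) = 0.936986
dt = 0.936986 - 0.935 = 0.001986

0.001986


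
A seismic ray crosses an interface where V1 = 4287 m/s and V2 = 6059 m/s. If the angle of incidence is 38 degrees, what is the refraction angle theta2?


sin(theta1) = sin(38 deg) = 0.615661
sin(theta2) = V2/V1 * sin(theta1) = 6059/4287 * 0.615661 = 0.870141
theta2 = arcsin(0.870141) = 60.475 degrees

60.475


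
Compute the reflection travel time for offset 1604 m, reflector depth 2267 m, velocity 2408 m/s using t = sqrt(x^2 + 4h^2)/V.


x^2 + 4h^2 = 1604^2 + 4*2267^2 = 2572816 + 20557156 = 23129972
sqrt(23129972) = 4809.363
t = 4809.363 / 2408 = 1.9972 s

1.9972


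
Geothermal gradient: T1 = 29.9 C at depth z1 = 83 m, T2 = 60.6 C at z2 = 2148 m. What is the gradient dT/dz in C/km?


dT = 60.6 - 29.9 = 30.7 C
dz = 2148 - 83 = 2065 m
gradient = dT/dz * 1000 = 30.7/2065 * 1000 = 14.8668 C/km

14.8668


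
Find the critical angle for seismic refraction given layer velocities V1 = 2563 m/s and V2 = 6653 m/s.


V1/V2 = 2563/6653 = 0.38524
theta_c = arcsin(0.38524) = 22.6586 degrees

22.6586


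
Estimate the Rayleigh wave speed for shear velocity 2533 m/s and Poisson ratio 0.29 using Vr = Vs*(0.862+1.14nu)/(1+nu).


Numerator factor = 0.862 + 1.14*0.29 = 1.1926
Denominator = 1 + 0.29 = 1.29
Vr = 2533 * 1.1926 / 1.29 = 2341.75 m/s

2341.75


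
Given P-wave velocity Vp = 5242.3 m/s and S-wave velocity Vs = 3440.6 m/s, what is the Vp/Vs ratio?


Vp/Vs = 5242.3 / 3440.6
= 1.5237

1.5237


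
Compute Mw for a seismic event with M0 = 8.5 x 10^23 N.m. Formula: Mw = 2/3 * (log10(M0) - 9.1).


log10(M0) = log10(8.5 x 10^23) = 23.9294
Mw = 2/3 * (23.9294 - 9.1)
= 2/3 * 14.8294
= 9.89

9.89


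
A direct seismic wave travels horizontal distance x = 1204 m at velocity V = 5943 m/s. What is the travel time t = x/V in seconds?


t = x / V
= 1204 / 5943
= 0.2026 s

0.2026


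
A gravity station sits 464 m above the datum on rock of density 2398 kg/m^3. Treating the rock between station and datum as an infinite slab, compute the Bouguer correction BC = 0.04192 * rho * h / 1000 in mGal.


BC = 0.04192 * rho * h / 1000
= 0.04192 * 2398 * 464 / 1000
= 46.6432 mGal

46.6432


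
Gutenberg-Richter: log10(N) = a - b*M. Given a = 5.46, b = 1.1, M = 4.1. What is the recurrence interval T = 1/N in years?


log10(N) = 5.46 - 1.1*4.1 = 0.95
N = 10^0.95 = 8.912509
T = 1/N = 1/8.912509 = 0.1122 years

0.1122


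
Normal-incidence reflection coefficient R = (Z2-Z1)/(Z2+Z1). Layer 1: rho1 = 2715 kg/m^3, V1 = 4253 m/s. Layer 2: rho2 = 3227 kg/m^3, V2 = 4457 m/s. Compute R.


Z1 = 2715 * 4253 = 11546895
Z2 = 3227 * 4457 = 14382739
R = (14382739 - 11546895) / (14382739 + 11546895) = 2835844 / 25929634 = 0.1094

0.1094


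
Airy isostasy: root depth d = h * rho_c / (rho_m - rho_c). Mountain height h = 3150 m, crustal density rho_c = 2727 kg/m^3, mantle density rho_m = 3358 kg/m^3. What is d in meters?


rho_m - rho_c = 3358 - 2727 = 631
d = 3150 * 2727 / 631
= 8590050 / 631
= 13613.39 m

13613.39


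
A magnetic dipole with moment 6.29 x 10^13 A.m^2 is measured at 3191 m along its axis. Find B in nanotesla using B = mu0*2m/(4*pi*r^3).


m = 6.29 x 10^13 = 62900000000000 A.m^2
2m = 125800000000000 A.m^2
r^3 = 3191^3 = 32492296871
B = (4pi*10^-7) * 125800000000000 / (4*pi * 32492296871) * 1e9
= 158084942.328638 / 408310244592.77 * 1e9
= 387168.6895 nT

387168.6895


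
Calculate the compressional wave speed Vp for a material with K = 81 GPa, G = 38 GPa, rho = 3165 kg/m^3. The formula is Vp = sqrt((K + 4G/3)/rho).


First compute the effective modulus:
K + 4G/3 = 81e9 + 4*38e9/3 = 131666666666.67 Pa
Then divide by density:
131666666666.67 / 3165 = 41600842.5487 Pa/(kg/m^3)
Take the square root:
Vp = sqrt(41600842.5487) = 6449.87 m/s

6449.87


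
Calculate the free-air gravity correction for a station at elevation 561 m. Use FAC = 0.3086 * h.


FAC = 0.3086 * h
= 0.3086 * 561
= 173.1246 mGal

173.1246


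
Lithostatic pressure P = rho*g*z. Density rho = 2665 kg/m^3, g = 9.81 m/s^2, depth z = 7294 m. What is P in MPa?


P = rho * g * z / 1e6
= 2665 * 9.81 * 7294 / 1e6
= 190691783.1 / 1e6
= 190.6918 MPa

190.6918


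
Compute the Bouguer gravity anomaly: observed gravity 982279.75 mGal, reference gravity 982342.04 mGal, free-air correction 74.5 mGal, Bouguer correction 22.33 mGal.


BA = g_obs - g_ref + FAC - BC
= 982279.75 - 982342.04 + 74.5 - 22.33
= -10.12 mGal

-10.12


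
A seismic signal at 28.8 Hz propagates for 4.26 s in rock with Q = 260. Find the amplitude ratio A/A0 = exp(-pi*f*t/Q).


pi*f*t/Q = pi*28.8*4.26/260 = 1.482445
A/A0 = exp(-1.482445) = 0.227082

0.227082


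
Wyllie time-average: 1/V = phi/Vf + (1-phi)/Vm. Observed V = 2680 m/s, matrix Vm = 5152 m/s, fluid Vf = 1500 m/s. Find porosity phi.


1/V - 1/Vm = 1/2680 - 1/5152 = 0.00017903
1/Vf - 1/Vm = 1/1500 - 1/5152 = 0.00047257
phi = 0.00017903 / 0.00047257 = 0.3789

0.3789


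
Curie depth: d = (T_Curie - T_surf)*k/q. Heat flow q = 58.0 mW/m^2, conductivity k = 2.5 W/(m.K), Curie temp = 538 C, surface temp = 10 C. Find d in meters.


T_Curie - T_surf = 538 - 10 = 528 C
Convert q to W/m^2: 58.0 mW/m^2 = 0.058 W/m^2
d = 528 * 2.5 / 0.058 = 22758.62 m

22758.62


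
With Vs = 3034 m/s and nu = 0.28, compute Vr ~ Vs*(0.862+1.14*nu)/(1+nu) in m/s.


Numerator factor = 0.862 + 1.14*0.28 = 1.1812
Denominator = 1 + 0.28 = 1.28
Vr = 3034 * 1.1812 / 1.28 = 2799.81 m/s

2799.81


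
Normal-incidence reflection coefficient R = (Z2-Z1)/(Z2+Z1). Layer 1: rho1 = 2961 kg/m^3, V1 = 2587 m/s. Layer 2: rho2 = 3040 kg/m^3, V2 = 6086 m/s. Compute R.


Z1 = 2961 * 2587 = 7660107
Z2 = 3040 * 6086 = 18501440
R = (18501440 - 7660107) / (18501440 + 7660107) = 10841333 / 26161547 = 0.4144

0.4144


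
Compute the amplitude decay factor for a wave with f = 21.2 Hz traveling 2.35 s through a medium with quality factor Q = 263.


pi*f*t/Q = pi*21.2*2.35/263 = 0.595111
A/A0 = exp(-0.595111) = 0.551501

0.551501


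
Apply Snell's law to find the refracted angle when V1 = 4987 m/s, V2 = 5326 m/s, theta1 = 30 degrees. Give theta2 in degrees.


sin(theta1) = sin(30 deg) = 0.5
sin(theta2) = V2/V1 * sin(theta1) = 5326/4987 * 0.5 = 0.533988
theta2 = arcsin(0.533988) = 32.2753 degrees

32.2753


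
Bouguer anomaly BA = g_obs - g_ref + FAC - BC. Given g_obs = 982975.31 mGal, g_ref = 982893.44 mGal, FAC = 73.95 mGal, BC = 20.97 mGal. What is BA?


BA = g_obs - g_ref + FAC - BC
= 982975.31 - 982893.44 + 73.95 - 20.97
= 134.85 mGal

134.85


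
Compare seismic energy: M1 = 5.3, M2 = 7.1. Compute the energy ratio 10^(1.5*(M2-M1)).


M2 - M1 = 7.1 - 5.3 = 1.8
1.5 * 1.8 = 2.7
ratio = 10^2.7 = 501.19

501.19


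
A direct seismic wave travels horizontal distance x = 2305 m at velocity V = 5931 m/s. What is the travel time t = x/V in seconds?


t = x / V
= 2305 / 5931
= 0.3886 s

0.3886


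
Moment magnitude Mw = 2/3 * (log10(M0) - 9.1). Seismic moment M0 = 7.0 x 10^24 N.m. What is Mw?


log10(M0) = log10(7.0 x 10^24) = 24.8451
Mw = 2/3 * (24.8451 - 9.1)
= 2/3 * 15.7451
= 10.5

10.5


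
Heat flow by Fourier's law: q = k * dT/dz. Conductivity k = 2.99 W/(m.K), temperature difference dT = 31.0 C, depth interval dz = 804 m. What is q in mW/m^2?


q = k * dT / dz * 1000
= 2.99 * 31.0 / 804 * 1000
= 0.115286 * 1000
= 115.2861 mW/m^2

115.2861


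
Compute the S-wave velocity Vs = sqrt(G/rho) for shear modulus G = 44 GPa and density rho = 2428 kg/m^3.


Convert G to Pa: G = 44e9 Pa
Compute G/rho = 44e9 / 2428 = 18121911.0379
Vs = sqrt(18121911.0379) = 4256.98 m/s

4256.98


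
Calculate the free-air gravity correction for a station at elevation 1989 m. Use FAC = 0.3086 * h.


FAC = 0.3086 * h
= 0.3086 * 1989
= 613.8054 mGal

613.8054


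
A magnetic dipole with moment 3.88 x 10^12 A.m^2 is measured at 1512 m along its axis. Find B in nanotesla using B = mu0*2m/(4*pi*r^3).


m = 3.88 x 10^12 = 3880000000000 A.m^2
2m = 7760000000000 A.m^2
r^3 = 1512^3 = 3456649728
B = (4pi*10^-7) * 7760000000000 / (4*pi * 3456649728) * 1e9
= 9751503.596743 / 43437541566.07 * 1e9
= 224494.832 nT

224494.832


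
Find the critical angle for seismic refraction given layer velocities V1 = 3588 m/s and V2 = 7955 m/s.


V1/V2 = 3588/7955 = 0.451037
theta_c = arcsin(0.451037) = 26.8102 degrees

26.8102


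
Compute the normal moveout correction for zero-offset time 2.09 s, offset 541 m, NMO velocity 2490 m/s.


x/Vnmo = 541/2490 = 0.217269
(x/Vnmo)^2 = 0.047206
t0^2 = 4.3681
sqrt(4.3681 + 0.047206) = 2.101263
dt = 2.101263 - 2.09 = 0.011263

0.011263


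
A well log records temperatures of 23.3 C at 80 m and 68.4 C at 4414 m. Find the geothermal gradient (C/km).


dT = 68.4 - 23.3 = 45.1 C
dz = 4414 - 80 = 4334 m
gradient = dT/dz * 1000 = 45.1/4334 * 1000 = 10.4061 C/km

10.4061


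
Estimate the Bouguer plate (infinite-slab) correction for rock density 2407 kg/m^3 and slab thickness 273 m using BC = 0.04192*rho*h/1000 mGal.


BC = 0.04192 * rho * h / 1000
= 0.04192 * 2407 * 273 / 1000
= 27.5461 mGal

27.5461


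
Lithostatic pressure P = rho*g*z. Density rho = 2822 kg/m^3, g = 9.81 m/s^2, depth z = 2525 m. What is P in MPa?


P = rho * g * z / 1e6
= 2822 * 9.81 * 2525 / 1e6
= 69901645.5 / 1e6
= 69.9016 MPa

69.9016


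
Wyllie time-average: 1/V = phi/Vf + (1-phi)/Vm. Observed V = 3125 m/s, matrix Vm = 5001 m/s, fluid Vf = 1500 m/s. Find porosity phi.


1/V - 1/Vm = 1/3125 - 1/5001 = 0.00012004
1/Vf - 1/Vm = 1/1500 - 1/5001 = 0.00046671
phi = 0.00012004 / 0.00046671 = 0.2572

0.2572


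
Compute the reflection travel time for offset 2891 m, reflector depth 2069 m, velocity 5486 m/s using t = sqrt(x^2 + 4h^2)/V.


x^2 + 4h^2 = 2891^2 + 4*2069^2 = 8357881 + 17123044 = 25480925
sqrt(25480925) = 5047.8634
t = 5047.8634 / 5486 = 0.9201 s

0.9201


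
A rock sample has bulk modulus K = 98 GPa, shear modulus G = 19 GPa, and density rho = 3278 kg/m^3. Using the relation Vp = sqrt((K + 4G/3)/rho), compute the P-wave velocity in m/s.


First compute the effective modulus:
K + 4G/3 = 98e9 + 4*19e9/3 = 123333333333.33 Pa
Then divide by density:
123333333333.33 / 3278 = 37624567.8259 Pa/(kg/m^3)
Take the square root:
Vp = sqrt(37624567.8259) = 6133.89 m/s

6133.89


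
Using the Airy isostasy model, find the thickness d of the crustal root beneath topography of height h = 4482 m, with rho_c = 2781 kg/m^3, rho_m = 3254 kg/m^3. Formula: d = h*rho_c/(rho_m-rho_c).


rho_m - rho_c = 3254 - 2781 = 473
d = 4482 * 2781 / 473
= 12464442 / 473
= 26351.89 m

26351.89


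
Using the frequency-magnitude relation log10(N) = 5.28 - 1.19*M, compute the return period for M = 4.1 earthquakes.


log10(N) = 5.28 - 1.19*4.1 = 0.401
N = 10^0.401 = 2.517677
T = 1/N = 1/2.517677 = 0.3972 years

0.3972


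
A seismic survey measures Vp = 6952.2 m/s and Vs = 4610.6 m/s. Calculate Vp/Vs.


Vp/Vs = 6952.2 / 4610.6
= 1.5079

1.5079


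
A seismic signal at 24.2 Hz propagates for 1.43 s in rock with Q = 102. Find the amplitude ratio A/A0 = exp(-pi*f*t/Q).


pi*f*t/Q = pi*24.2*1.43/102 = 1.065862
A/A0 = exp(-1.065862) = 0.344431

0.344431


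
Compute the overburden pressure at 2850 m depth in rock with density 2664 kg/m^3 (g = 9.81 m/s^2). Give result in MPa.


P = rho * g * z / 1e6
= 2664 * 9.81 * 2850 / 1e6
= 74481444.0 / 1e6
= 74.4814 MPa

74.4814


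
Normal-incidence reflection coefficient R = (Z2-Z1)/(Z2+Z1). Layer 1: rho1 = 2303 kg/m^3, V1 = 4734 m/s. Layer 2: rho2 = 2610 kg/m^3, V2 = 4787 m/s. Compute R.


Z1 = 2303 * 4734 = 10902402
Z2 = 2610 * 4787 = 12494070
R = (12494070 - 10902402) / (12494070 + 10902402) = 1591668 / 23396472 = 0.068

0.068


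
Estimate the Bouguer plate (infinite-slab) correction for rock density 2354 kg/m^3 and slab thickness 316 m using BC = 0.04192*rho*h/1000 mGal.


BC = 0.04192 * rho * h / 1000
= 0.04192 * 2354 * 316 / 1000
= 31.1828 mGal

31.1828


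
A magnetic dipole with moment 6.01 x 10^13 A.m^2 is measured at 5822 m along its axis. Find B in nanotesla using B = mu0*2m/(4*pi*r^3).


m = 6.01 x 10^13 = 60100000000000 A.m^2
2m = 120200000000000 A.m^2
r^3 = 5822^3 = 197340672248
B = (4pi*10^-7) * 120200000000000 / (4*pi * 197340672248) * 1e9
= 151047774.784597 / 2479856024755.15 * 1e9
= 60909.8969 nT

60909.8969


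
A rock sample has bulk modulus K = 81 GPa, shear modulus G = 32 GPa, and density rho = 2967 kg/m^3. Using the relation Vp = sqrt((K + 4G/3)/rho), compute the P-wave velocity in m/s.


First compute the effective modulus:
K + 4G/3 = 81e9 + 4*32e9/3 = 123666666666.67 Pa
Then divide by density:
123666666666.67 / 2967 = 41680710.0326 Pa/(kg/m^3)
Take the square root:
Vp = sqrt(41680710.0326) = 6456.06 m/s

6456.06


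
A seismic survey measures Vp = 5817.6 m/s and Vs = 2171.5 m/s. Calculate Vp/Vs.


Vp/Vs = 5817.6 / 2171.5
= 2.6791

2.6791


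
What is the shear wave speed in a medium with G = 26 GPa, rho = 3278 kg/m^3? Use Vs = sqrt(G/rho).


Convert G to Pa: G = 26e9 Pa
Compute G/rho = 26e9 / 3278 = 7931665.6498
Vs = sqrt(7931665.6498) = 2816.32 m/s

2816.32


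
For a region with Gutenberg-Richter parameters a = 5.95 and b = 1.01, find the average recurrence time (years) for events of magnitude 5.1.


log10(N) = 5.95 - 1.01*5.1 = 0.799
N = 10^0.799 = 6.295062
T = 1/N = 1/6.295062 = 0.1589 years

0.1589


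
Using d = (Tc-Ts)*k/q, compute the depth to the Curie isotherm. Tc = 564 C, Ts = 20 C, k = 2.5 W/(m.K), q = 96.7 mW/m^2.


T_Curie - T_surf = 564 - 20 = 544 C
Convert q to W/m^2: 96.7 mW/m^2 = 0.0967 W/m^2
d = 544 * 2.5 / 0.0967 = 14064.12 m

14064.12


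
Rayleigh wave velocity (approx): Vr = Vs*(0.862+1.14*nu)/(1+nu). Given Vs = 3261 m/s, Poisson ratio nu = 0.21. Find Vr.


Numerator factor = 0.862 + 1.14*0.21 = 1.1014
Denominator = 1 + 0.21 = 1.21
Vr = 3261 * 1.1014 / 1.21 = 2968.32 m/s

2968.32


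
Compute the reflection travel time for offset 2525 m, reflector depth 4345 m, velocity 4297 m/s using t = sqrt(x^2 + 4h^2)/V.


x^2 + 4h^2 = 2525^2 + 4*4345^2 = 6375625 + 75516100 = 81891725
sqrt(81891725) = 9049.4047
t = 9049.4047 / 4297 = 2.106 s

2.106


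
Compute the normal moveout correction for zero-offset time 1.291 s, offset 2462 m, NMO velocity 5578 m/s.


x/Vnmo = 2462/5578 = 0.441377
(x/Vnmo)^2 = 0.194814
t0^2 = 1.666681
sqrt(1.666681 + 0.194814) = 1.364366
dt = 1.364366 - 1.291 = 0.073366

0.073366


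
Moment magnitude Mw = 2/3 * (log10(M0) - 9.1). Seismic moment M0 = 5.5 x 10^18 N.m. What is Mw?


log10(M0) = log10(5.5 x 10^18) = 18.7404
Mw = 2/3 * (18.7404 - 9.1)
= 2/3 * 9.6404
= 6.43

6.43


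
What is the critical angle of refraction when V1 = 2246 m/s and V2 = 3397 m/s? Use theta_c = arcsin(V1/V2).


V1/V2 = 2246/3397 = 0.661172
theta_c = arcsin(0.661172) = 41.3893 degrees

41.3893


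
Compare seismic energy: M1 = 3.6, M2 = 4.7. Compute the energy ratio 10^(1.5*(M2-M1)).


M2 - M1 = 4.7 - 3.6 = 1.1
1.5 * 1.1 = 1.65
ratio = 10^1.65 = 44.67

44.67


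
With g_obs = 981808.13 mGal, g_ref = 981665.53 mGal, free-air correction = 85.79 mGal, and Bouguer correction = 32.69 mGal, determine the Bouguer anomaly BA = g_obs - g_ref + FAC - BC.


BA = g_obs - g_ref + FAC - BC
= 981808.13 - 981665.53 + 85.79 - 32.69
= 195.7 mGal

195.7


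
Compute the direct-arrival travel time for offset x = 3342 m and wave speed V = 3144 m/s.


t = x / V
= 3342 / 3144
= 1.063 s

1.063


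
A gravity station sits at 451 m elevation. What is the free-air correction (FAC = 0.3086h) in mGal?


FAC = 0.3086 * h
= 0.3086 * 451
= 139.1786 mGal

139.1786


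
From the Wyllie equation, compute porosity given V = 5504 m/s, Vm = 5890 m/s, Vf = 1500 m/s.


1/V - 1/Vm = 1/5504 - 1/5890 = 1.191e-05
1/Vf - 1/Vm = 1/1500 - 1/5890 = 0.00049689
phi = 1.191e-05 / 0.00049689 = 0.024

0.024


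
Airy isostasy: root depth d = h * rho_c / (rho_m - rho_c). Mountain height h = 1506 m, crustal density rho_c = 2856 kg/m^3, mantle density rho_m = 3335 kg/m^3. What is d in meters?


rho_m - rho_c = 3335 - 2856 = 479
d = 1506 * 2856 / 479
= 4301136 / 479
= 8979.41 m

8979.41


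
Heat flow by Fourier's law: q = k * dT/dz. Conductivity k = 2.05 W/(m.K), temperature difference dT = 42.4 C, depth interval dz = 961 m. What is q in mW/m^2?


q = k * dT / dz * 1000
= 2.05 * 42.4 / 961 * 1000
= 0.090447 * 1000
= 90.4475 mW/m^2

90.4475


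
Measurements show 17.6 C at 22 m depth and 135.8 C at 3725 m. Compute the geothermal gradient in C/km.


dT = 135.8 - 17.6 = 118.2 C
dz = 3725 - 22 = 3703 m
gradient = dT/dz * 1000 = 118.2/3703 * 1000 = 31.9201 C/km

31.9201


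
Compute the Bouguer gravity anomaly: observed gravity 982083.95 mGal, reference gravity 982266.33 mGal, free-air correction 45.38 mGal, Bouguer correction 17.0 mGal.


BA = g_obs - g_ref + FAC - BC
= 982083.95 - 982266.33 + 45.38 - 17.0
= -154.0 mGal

-154.0


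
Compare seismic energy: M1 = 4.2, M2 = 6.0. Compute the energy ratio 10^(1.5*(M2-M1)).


M2 - M1 = 6.0 - 4.2 = 1.8
1.5 * 1.8 = 2.7
ratio = 10^2.7 = 501.19

501.19


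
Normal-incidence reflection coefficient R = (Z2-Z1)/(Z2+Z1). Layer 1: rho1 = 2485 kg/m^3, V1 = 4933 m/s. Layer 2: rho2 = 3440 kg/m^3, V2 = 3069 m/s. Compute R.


Z1 = 2485 * 4933 = 12258505
Z2 = 3440 * 3069 = 10557360
R = (10557360 - 12258505) / (10557360 + 12258505) = -1701145 / 22815865 = -0.0746

-0.0746


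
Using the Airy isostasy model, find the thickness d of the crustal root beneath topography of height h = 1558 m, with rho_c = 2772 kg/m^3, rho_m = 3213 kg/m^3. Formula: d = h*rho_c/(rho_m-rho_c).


rho_m - rho_c = 3213 - 2772 = 441
d = 1558 * 2772 / 441
= 4318776 / 441
= 9793.14 m

9793.14


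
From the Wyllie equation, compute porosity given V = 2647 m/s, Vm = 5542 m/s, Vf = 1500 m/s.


1/V - 1/Vm = 1/2647 - 1/5542 = 0.00019735
1/Vf - 1/Vm = 1/1500 - 1/5542 = 0.00048623
phi = 0.00019735 / 0.00048623 = 0.4059

0.4059


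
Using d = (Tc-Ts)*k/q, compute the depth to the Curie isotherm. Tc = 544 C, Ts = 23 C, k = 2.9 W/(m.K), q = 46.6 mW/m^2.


T_Curie - T_surf = 544 - 23 = 521 C
Convert q to W/m^2: 46.6 mW/m^2 = 0.0466 W/m^2
d = 521 * 2.9 / 0.0466 = 32422.75 m

32422.75


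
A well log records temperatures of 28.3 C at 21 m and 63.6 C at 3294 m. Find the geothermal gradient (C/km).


dT = 63.6 - 28.3 = 35.3 C
dz = 3294 - 21 = 3273 m
gradient = dT/dz * 1000 = 35.3/3273 * 1000 = 10.7852 C/km

10.7852


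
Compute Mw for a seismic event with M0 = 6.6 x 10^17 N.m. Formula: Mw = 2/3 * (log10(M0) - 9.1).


log10(M0) = log10(6.6 x 10^17) = 17.8195
Mw = 2/3 * (17.8195 - 9.1)
= 2/3 * 8.7195
= 5.81

5.81


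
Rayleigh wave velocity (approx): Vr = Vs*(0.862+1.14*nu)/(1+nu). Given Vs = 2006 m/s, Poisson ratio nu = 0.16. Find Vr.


Numerator factor = 0.862 + 1.14*0.16 = 1.0444
Denominator = 1 + 0.16 = 1.16
Vr = 2006 * 1.0444 / 1.16 = 1806.09 m/s

1806.09


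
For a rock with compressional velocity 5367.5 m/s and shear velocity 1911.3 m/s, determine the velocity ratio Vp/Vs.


Vp/Vs = 5367.5 / 1911.3
= 2.8083

2.8083


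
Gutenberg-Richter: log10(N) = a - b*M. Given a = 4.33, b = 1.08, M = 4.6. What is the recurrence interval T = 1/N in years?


log10(N) = 4.33 - 1.08*4.6 = -0.638
N = 10^-0.638 = 0.230144
T = 1/N = 1/0.230144 = 4.3451 years

4.3451


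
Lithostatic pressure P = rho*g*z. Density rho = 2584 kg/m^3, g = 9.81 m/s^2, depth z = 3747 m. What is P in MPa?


P = rho * g * z / 1e6
= 2584 * 9.81 * 3747 / 1e6
= 94982852.88 / 1e6
= 94.9829 MPa

94.9829


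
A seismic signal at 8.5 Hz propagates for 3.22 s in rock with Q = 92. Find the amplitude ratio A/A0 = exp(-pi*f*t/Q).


pi*f*t/Q = pi*8.5*3.22/92 = 0.934624
A/A0 = exp(-0.934624) = 0.392734

0.392734


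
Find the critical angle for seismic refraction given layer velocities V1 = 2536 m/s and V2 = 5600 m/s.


V1/V2 = 2536/5600 = 0.452857
theta_c = arcsin(0.452857) = 26.9271 degrees

26.9271


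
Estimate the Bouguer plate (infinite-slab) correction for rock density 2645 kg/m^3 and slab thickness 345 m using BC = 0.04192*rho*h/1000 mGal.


BC = 0.04192 * rho * h / 1000
= 0.04192 * 2645 * 345 / 1000
= 38.253 mGal

38.253


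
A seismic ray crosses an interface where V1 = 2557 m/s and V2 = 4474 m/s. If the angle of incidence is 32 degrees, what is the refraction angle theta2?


sin(theta1) = sin(32 deg) = 0.529919
sin(theta2) = V2/V1 * sin(theta1) = 4474/2557 * 0.529919 = 0.927203
theta2 = arcsin(0.927203) = 68.003 degrees

68.003


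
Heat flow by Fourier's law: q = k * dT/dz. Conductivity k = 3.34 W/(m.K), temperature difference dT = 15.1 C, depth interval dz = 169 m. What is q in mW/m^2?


q = k * dT / dz * 1000
= 3.34 * 15.1 / 169 * 1000
= 0.298426 * 1000
= 298.426 mW/m^2

298.426


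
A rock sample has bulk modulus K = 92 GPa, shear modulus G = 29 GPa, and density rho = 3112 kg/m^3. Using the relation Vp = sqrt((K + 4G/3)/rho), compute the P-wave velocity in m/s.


First compute the effective modulus:
K + 4G/3 = 92e9 + 4*29e9/3 = 130666666666.67 Pa
Then divide by density:
130666666666.67 / 3112 = 41988003.4276 Pa/(kg/m^3)
Take the square root:
Vp = sqrt(41988003.4276) = 6479.82 m/s

6479.82


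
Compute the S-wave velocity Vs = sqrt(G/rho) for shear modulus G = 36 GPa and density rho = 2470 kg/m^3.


Convert G to Pa: G = 36e9 Pa
Compute G/rho = 36e9 / 2470 = 14574898.7854
Vs = sqrt(14574898.7854) = 3817.71 m/s

3817.71


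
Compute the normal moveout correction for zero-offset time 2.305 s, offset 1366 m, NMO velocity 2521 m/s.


x/Vnmo = 1366/2521 = 0.541848
(x/Vnmo)^2 = 0.2936
t0^2 = 5.313025
sqrt(5.313025 + 0.2936) = 2.367831
dt = 2.367831 - 2.305 = 0.062831

0.062831


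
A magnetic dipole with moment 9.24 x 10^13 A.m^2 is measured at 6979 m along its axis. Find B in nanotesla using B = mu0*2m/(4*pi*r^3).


m = 9.24 x 10^13 = 92400000000000 A.m^2
2m = 184800000000000 A.m^2
r^3 = 6979^3 = 339922251739
B = (4pi*10^-7) * 184800000000000 / (4*pi * 339922251739) * 1e9
= 232226528.953358 / 4271588995419.77 * 1e9
= 54365.373 nT

54365.373


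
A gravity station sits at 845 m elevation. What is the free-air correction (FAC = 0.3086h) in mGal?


FAC = 0.3086 * h
= 0.3086 * 845
= 260.767 mGal

260.767


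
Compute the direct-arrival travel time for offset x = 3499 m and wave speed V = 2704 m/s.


t = x / V
= 3499 / 2704
= 1.294 s

1.294


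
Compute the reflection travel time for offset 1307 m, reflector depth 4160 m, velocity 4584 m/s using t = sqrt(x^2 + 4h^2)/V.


x^2 + 4h^2 = 1307^2 + 4*4160^2 = 1708249 + 69222400 = 70930649
sqrt(70930649) = 8422.0335
t = 8422.0335 / 4584 = 1.8373 s

1.8373
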